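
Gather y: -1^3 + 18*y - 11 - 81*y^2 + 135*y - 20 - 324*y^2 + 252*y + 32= -405*y^2 + 405*y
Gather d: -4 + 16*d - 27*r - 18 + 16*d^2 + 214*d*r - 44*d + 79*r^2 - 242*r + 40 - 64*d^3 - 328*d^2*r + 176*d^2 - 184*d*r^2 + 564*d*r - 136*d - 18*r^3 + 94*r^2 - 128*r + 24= -64*d^3 + d^2*(192 - 328*r) + d*(-184*r^2 + 778*r - 164) - 18*r^3 + 173*r^2 - 397*r + 42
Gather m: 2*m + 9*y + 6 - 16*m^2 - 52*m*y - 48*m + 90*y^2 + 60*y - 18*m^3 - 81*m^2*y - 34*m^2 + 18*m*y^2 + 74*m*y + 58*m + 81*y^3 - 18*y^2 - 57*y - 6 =-18*m^3 + m^2*(-81*y - 50) + m*(18*y^2 + 22*y + 12) + 81*y^3 + 72*y^2 + 12*y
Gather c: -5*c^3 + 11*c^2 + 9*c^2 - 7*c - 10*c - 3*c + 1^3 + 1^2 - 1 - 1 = -5*c^3 + 20*c^2 - 20*c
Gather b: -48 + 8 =-40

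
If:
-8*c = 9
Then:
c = -9/8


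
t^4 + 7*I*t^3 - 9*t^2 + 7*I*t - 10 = (t - I)*(t + I)*(t + 2*I)*(t + 5*I)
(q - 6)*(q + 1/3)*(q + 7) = q^3 + 4*q^2/3 - 125*q/3 - 14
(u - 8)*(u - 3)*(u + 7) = u^3 - 4*u^2 - 53*u + 168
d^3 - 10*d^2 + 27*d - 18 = (d - 6)*(d - 3)*(d - 1)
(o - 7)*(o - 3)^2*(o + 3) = o^4 - 10*o^3 + 12*o^2 + 90*o - 189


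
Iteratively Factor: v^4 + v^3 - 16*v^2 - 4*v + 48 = (v + 2)*(v^3 - v^2 - 14*v + 24) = (v - 2)*(v + 2)*(v^2 + v - 12) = (v - 3)*(v - 2)*(v + 2)*(v + 4)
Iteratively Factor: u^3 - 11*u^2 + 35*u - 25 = (u - 5)*(u^2 - 6*u + 5) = (u - 5)*(u - 1)*(u - 5)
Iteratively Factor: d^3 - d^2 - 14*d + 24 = (d + 4)*(d^2 - 5*d + 6) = (d - 2)*(d + 4)*(d - 3)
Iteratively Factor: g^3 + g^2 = (g)*(g^2 + g) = g*(g + 1)*(g)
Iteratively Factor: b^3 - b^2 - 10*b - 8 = (b + 2)*(b^2 - 3*b - 4) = (b - 4)*(b + 2)*(b + 1)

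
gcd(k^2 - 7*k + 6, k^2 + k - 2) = k - 1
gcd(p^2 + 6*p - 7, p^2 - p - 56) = p + 7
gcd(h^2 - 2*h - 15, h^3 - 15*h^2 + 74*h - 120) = h - 5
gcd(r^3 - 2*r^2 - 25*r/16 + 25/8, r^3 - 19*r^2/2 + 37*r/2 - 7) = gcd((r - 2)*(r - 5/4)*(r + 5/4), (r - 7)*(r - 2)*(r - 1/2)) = r - 2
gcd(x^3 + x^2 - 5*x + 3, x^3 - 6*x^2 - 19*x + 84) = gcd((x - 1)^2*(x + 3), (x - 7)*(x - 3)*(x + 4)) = 1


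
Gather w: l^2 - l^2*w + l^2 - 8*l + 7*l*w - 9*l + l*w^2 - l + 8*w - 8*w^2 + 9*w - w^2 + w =2*l^2 - 18*l + w^2*(l - 9) + w*(-l^2 + 7*l + 18)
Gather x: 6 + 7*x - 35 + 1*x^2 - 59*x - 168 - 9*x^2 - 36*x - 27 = -8*x^2 - 88*x - 224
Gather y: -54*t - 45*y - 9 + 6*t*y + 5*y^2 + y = -54*t + 5*y^2 + y*(6*t - 44) - 9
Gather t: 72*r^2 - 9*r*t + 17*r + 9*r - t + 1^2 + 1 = 72*r^2 + 26*r + t*(-9*r - 1) + 2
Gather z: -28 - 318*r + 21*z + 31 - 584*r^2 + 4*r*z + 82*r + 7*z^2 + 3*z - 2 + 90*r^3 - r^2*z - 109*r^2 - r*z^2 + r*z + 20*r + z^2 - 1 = 90*r^3 - 693*r^2 - 216*r + z^2*(8 - r) + z*(-r^2 + 5*r + 24)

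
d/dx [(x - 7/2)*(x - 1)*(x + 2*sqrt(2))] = 3*x^2 - 9*x + 4*sqrt(2)*x - 9*sqrt(2) + 7/2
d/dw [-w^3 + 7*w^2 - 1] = w*(14 - 3*w)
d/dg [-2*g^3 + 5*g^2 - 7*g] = -6*g^2 + 10*g - 7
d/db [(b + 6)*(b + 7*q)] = 2*b + 7*q + 6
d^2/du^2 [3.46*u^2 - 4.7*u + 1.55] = 6.92000000000000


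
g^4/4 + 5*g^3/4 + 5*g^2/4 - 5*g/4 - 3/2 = (g/4 + 1/2)*(g - 1)*(g + 1)*(g + 3)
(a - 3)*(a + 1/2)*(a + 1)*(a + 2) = a^4 + a^3/2 - 7*a^2 - 19*a/2 - 3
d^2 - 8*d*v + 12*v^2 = (d - 6*v)*(d - 2*v)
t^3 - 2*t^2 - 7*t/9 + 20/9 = (t - 5/3)*(t - 4/3)*(t + 1)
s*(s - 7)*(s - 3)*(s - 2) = s^4 - 12*s^3 + 41*s^2 - 42*s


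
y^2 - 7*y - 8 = (y - 8)*(y + 1)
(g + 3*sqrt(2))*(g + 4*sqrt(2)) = g^2 + 7*sqrt(2)*g + 24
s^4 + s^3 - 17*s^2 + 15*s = s*(s - 3)*(s - 1)*(s + 5)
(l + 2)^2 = l^2 + 4*l + 4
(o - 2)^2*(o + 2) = o^3 - 2*o^2 - 4*o + 8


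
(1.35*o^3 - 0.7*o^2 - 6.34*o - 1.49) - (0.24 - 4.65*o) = 1.35*o^3 - 0.7*o^2 - 1.69*o - 1.73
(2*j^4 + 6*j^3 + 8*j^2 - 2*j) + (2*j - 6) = 2*j^4 + 6*j^3 + 8*j^2 - 6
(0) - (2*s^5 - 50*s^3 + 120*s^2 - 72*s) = -2*s^5 + 50*s^3 - 120*s^2 + 72*s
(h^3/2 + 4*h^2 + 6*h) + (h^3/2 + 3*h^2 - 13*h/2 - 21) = h^3 + 7*h^2 - h/2 - 21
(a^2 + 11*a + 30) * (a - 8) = a^3 + 3*a^2 - 58*a - 240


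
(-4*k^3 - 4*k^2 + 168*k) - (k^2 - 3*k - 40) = -4*k^3 - 5*k^2 + 171*k + 40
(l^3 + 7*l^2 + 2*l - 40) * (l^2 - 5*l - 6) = l^5 + 2*l^4 - 39*l^3 - 92*l^2 + 188*l + 240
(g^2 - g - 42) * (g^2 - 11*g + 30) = g^4 - 12*g^3 - g^2 + 432*g - 1260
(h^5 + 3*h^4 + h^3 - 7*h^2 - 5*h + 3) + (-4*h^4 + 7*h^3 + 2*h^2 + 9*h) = h^5 - h^4 + 8*h^3 - 5*h^2 + 4*h + 3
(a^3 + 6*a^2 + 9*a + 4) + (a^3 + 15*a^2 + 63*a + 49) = 2*a^3 + 21*a^2 + 72*a + 53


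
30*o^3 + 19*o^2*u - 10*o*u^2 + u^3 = (-6*o + u)*(-5*o + u)*(o + u)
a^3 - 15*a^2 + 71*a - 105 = (a - 7)*(a - 5)*(a - 3)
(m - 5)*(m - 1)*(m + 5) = m^3 - m^2 - 25*m + 25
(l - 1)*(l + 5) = l^2 + 4*l - 5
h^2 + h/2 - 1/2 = (h - 1/2)*(h + 1)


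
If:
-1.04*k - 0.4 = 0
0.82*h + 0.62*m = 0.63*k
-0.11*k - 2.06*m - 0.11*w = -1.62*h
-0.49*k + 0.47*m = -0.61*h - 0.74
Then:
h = 64.13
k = -0.38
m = -85.21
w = 2540.70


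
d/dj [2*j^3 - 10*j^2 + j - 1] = 6*j^2 - 20*j + 1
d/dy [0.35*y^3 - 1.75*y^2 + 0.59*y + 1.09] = 1.05*y^2 - 3.5*y + 0.59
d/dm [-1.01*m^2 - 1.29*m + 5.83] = -2.02*m - 1.29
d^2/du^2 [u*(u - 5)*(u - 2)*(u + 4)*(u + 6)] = 20*u^3 + 36*u^2 - 216*u - 136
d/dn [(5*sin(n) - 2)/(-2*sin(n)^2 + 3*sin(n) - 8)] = (10*sin(n)^2 - 8*sin(n) - 34)*cos(n)/(-3*sin(n) - cos(2*n) + 9)^2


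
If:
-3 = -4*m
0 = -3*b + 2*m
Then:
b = 1/2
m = 3/4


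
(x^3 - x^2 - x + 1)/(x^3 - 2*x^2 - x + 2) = (x - 1)/(x - 2)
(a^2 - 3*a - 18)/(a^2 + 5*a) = (a^2 - 3*a - 18)/(a*(a + 5))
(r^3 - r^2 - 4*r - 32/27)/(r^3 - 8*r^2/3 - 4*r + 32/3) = (9*r^2 + 15*r + 4)/(9*(r^2 - 4))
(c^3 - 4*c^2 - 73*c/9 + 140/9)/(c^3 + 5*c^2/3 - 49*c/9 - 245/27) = 3*(3*c^2 - 19*c + 20)/(9*c^2 - 6*c - 35)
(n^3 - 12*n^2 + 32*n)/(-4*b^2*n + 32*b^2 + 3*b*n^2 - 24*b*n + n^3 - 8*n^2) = n*(4 - n)/(4*b^2 - 3*b*n - n^2)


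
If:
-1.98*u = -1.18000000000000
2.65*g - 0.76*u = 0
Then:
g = 0.17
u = 0.60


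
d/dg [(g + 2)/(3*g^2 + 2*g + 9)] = (-3*g^2 - 12*g + 5)/(9*g^4 + 12*g^3 + 58*g^2 + 36*g + 81)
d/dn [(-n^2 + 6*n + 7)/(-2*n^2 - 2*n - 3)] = 2*(7*n^2 + 17*n - 2)/(4*n^4 + 8*n^3 + 16*n^2 + 12*n + 9)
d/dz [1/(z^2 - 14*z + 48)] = 2*(7 - z)/(z^2 - 14*z + 48)^2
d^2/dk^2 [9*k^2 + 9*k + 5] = 18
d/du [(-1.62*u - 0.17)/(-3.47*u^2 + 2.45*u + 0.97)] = (5.6214*u^2 - 3.969*u - (1.62*u + 0.17)*(6.94*u - 2.45) - 1.5714)/(-3.47*u^2 + 2.45*u + 0.97)^2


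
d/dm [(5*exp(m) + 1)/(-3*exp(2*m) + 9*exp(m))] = (5*exp(2*m) + 2*exp(m) - 3)*exp(-m)/(3*(exp(2*m) - 6*exp(m) + 9))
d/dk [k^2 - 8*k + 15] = 2*k - 8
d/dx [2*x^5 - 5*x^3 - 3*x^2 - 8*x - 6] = 10*x^4 - 15*x^2 - 6*x - 8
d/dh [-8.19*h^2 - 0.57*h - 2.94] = -16.38*h - 0.57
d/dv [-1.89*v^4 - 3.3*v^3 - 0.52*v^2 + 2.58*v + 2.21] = -7.56*v^3 - 9.9*v^2 - 1.04*v + 2.58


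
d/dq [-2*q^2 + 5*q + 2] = 5 - 4*q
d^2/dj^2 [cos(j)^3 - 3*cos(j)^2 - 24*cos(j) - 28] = 93*cos(j)/4 + 6*cos(2*j) - 9*cos(3*j)/4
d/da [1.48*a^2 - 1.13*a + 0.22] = 2.96*a - 1.13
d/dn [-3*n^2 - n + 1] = -6*n - 1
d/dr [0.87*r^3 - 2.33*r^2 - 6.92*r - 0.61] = 2.61*r^2 - 4.66*r - 6.92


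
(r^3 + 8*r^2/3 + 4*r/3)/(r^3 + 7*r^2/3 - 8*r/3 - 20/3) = r*(3*r + 2)/(3*r^2 + r - 10)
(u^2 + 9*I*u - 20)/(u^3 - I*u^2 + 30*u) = (u + 4*I)/(u*(u - 6*I))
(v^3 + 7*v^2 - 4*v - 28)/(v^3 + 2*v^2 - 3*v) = (v^3 + 7*v^2 - 4*v - 28)/(v*(v^2 + 2*v - 3))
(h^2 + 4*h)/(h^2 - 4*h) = (h + 4)/(h - 4)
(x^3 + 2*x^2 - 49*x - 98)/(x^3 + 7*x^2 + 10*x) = (x^2 - 49)/(x*(x + 5))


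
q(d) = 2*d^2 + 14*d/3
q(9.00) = 204.00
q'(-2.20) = -4.13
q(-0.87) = -2.55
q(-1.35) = -2.66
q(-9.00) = 120.00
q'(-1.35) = -0.73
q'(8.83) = 39.99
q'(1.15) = 9.27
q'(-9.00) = -31.33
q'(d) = 4*d + 14/3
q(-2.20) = -0.59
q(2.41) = 22.86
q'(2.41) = 14.31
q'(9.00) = 40.67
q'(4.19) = 21.43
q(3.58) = 42.34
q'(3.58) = 18.99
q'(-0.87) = 1.19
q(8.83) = 197.14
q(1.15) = 8.01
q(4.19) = 54.67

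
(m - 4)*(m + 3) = m^2 - m - 12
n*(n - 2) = n^2 - 2*n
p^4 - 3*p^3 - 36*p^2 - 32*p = p*(p - 8)*(p + 1)*(p + 4)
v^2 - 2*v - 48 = (v - 8)*(v + 6)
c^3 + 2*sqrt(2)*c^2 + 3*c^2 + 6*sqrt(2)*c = c*(c + 3)*(c + 2*sqrt(2))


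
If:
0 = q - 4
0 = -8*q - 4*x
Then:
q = 4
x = -8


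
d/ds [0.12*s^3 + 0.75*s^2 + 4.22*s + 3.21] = 0.36*s^2 + 1.5*s + 4.22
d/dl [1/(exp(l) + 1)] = -1/(4*cosh(l/2)^2)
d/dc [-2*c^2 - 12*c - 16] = -4*c - 12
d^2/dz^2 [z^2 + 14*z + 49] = 2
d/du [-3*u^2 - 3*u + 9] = -6*u - 3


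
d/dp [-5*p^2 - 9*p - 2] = -10*p - 9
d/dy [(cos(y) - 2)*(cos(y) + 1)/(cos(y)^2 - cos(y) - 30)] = 28*(-sin(y) + sin(2*y))/((cos(y) - 6)^2*(cos(y) + 5)^2)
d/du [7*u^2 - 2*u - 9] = 14*u - 2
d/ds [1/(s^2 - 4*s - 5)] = 2*(2 - s)/(-s^2 + 4*s + 5)^2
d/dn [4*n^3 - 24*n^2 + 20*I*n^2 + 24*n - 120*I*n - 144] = 12*n^2 + n*(-48 + 40*I) + 24 - 120*I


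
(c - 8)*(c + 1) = c^2 - 7*c - 8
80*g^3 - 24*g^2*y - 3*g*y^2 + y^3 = (-4*g + y)^2*(5*g + y)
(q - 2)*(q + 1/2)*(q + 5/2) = q^3 + q^2 - 19*q/4 - 5/2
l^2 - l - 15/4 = (l - 5/2)*(l + 3/2)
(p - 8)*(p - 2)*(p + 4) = p^3 - 6*p^2 - 24*p + 64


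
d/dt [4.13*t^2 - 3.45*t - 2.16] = 8.26*t - 3.45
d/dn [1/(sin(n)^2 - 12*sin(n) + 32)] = 2*(6 - sin(n))*cos(n)/(sin(n)^2 - 12*sin(n) + 32)^2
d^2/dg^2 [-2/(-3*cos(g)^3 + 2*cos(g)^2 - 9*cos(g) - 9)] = 2*((45*cos(g) - 16*cos(2*g) + 27*cos(3*g))*(3*cos(g)^3 - 2*cos(g)^2 + 9*cos(g) + 9)/4 + 2*(9*cos(g)^2 - 4*cos(g) + 9)^2*sin(g)^2)/(3*cos(g)^3 - 2*cos(g)^2 + 9*cos(g) + 9)^3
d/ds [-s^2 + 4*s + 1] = 4 - 2*s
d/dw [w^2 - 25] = 2*w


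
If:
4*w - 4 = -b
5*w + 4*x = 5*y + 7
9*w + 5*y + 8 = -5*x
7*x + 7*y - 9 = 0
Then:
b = 656/63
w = -101/63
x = 193/81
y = -622/567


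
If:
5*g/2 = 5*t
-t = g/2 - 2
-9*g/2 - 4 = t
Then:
No Solution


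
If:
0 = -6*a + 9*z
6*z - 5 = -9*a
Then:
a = 5/13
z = 10/39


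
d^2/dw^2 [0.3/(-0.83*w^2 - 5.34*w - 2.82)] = (0.41334*w^2 + 2.65932*w - 0.3*(1.66*w + 5.34)*(3.32*w + 10.68) + 1.40436)/(0.83*w^2 + 5.34*w + 2.82)^3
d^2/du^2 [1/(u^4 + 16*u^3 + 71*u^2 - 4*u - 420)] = 2*(-(6*u^2 + 48*u + 71)*(u^4 + 16*u^3 + 71*u^2 - 4*u - 420) + 4*(2*u^3 + 24*u^2 + 71*u - 2)^2)/(u^4 + 16*u^3 + 71*u^2 - 4*u - 420)^3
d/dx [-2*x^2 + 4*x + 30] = 4 - 4*x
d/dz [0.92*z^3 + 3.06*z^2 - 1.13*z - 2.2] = 2.76*z^2 + 6.12*z - 1.13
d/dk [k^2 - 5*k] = 2*k - 5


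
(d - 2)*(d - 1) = d^2 - 3*d + 2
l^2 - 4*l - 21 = (l - 7)*(l + 3)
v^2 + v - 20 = (v - 4)*(v + 5)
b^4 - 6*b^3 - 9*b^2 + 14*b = b*(b - 7)*(b - 1)*(b + 2)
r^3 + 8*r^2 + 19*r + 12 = (r + 1)*(r + 3)*(r + 4)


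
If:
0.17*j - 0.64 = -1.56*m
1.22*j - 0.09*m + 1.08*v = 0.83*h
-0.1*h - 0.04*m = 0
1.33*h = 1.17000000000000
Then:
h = 0.88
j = 23.95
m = -2.20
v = -26.56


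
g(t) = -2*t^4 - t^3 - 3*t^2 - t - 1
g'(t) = -8*t^3 - 3*t^2 - 6*t - 1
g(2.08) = -62.49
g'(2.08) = -98.45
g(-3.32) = -237.14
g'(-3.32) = 278.61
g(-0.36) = -1.02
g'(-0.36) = 1.14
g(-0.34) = -0.99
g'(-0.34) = 1.01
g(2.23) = -78.70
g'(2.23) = -118.02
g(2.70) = -151.54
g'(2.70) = -196.53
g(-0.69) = -1.86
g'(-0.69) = 4.34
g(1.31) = -15.60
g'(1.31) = -31.99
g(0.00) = -1.00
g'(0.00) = -1.00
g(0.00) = -1.00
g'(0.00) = -1.00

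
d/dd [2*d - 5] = 2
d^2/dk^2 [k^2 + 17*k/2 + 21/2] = 2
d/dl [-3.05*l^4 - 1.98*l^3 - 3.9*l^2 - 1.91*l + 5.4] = -12.2*l^3 - 5.94*l^2 - 7.8*l - 1.91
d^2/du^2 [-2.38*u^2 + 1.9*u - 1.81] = -4.76000000000000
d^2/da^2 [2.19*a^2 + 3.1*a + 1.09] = 4.38000000000000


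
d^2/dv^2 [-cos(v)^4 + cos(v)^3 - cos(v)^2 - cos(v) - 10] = cos(v)/4 + 4*cos(2*v)^2 + 4*cos(2*v) - 9*cos(3*v)/4 - 2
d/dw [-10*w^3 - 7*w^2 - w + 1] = -30*w^2 - 14*w - 1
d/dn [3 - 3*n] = -3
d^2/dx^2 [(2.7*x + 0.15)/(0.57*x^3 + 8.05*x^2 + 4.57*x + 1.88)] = (5.26338*x^5 + 74.91852*x^4 + 346.87944*x^3 + 25.9468200000001*x^2 - 213.02559*x - 44.66937)/(0.185193*x^9 + 7.846335*x^8 + 115.266654*x^7 + 649.309231*x^6 + 975.913734*x^5 + 899.239707*x^4 + 516.462097*x^3 + 203.146596*x^2 + 48.456624*x + 6.644672)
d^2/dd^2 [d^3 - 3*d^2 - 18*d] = 6*d - 6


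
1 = 1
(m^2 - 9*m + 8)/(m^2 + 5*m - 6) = (m - 8)/(m + 6)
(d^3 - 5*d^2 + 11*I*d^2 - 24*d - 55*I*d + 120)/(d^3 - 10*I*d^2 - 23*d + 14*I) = (d^3 + d^2*(-5 + 11*I) - d*(24 + 55*I) + 120)/(d^3 - 10*I*d^2 - 23*d + 14*I)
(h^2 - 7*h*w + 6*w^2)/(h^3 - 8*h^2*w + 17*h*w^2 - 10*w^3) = (h - 6*w)/(h^2 - 7*h*w + 10*w^2)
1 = 1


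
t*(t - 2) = t^2 - 2*t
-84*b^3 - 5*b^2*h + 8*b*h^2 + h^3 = (-3*b + h)*(4*b + h)*(7*b + h)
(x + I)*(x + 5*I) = x^2 + 6*I*x - 5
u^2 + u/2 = u*(u + 1/2)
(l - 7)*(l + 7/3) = l^2 - 14*l/3 - 49/3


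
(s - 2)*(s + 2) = s^2 - 4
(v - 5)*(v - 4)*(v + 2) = v^3 - 7*v^2 + 2*v + 40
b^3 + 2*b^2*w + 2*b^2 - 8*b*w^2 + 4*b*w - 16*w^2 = (b + 2)*(b - 2*w)*(b + 4*w)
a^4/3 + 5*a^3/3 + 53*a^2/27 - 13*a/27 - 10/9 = (a/3 + 1)*(a - 2/3)*(a + 1)*(a + 5/3)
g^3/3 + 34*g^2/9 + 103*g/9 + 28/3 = (g/3 + 1)*(g + 4/3)*(g + 7)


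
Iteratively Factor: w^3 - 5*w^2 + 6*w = (w - 2)*(w^2 - 3*w) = w*(w - 2)*(w - 3)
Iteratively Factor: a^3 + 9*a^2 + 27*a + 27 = (a + 3)*(a^2 + 6*a + 9) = (a + 3)^2*(a + 3)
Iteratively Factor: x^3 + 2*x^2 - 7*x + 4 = (x + 4)*(x^2 - 2*x + 1) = (x - 1)*(x + 4)*(x - 1)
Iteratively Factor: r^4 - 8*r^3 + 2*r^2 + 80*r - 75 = (r - 5)*(r^3 - 3*r^2 - 13*r + 15) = (r - 5)*(r + 3)*(r^2 - 6*r + 5) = (r - 5)^2*(r + 3)*(r - 1)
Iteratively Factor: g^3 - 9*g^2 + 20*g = (g)*(g^2 - 9*g + 20) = g*(g - 4)*(g - 5)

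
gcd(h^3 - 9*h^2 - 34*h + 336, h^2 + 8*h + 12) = h + 6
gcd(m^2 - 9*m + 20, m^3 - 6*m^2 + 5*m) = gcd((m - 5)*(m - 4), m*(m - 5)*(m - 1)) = m - 5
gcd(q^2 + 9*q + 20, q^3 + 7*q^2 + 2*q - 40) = q^2 + 9*q + 20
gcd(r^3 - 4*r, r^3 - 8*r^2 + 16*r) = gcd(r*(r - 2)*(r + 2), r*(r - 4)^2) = r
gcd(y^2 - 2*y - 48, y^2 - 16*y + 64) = y - 8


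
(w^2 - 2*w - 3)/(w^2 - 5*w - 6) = (w - 3)/(w - 6)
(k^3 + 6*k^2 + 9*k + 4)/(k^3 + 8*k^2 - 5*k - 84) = (k^2 + 2*k + 1)/(k^2 + 4*k - 21)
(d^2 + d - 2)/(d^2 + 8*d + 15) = (d^2 + d - 2)/(d^2 + 8*d + 15)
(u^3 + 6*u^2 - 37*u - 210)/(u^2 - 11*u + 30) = (u^2 + 12*u + 35)/(u - 5)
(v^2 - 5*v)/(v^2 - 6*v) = (v - 5)/(v - 6)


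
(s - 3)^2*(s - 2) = s^3 - 8*s^2 + 21*s - 18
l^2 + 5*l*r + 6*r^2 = (l + 2*r)*(l + 3*r)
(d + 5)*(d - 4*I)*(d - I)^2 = d^4 + 5*d^3 - 6*I*d^3 - 9*d^2 - 30*I*d^2 - 45*d + 4*I*d + 20*I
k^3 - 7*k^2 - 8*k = k*(k - 8)*(k + 1)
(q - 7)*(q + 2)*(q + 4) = q^3 - q^2 - 34*q - 56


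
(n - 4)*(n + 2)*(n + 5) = n^3 + 3*n^2 - 18*n - 40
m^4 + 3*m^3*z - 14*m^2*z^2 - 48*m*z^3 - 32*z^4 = (m - 4*z)*(m + z)*(m + 2*z)*(m + 4*z)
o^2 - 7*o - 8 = (o - 8)*(o + 1)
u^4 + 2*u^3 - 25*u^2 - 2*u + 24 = (u - 4)*(u - 1)*(u + 1)*(u + 6)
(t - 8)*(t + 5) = t^2 - 3*t - 40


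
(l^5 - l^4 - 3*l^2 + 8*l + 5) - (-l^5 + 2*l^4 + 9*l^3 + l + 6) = 2*l^5 - 3*l^4 - 9*l^3 - 3*l^2 + 7*l - 1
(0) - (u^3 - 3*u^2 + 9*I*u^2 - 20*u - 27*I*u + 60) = -u^3 + 3*u^2 - 9*I*u^2 + 20*u + 27*I*u - 60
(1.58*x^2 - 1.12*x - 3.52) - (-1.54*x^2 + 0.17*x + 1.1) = 3.12*x^2 - 1.29*x - 4.62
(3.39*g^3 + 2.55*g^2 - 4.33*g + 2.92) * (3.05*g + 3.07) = 10.3395*g^4 + 18.1848*g^3 - 5.378*g^2 - 4.3871*g + 8.9644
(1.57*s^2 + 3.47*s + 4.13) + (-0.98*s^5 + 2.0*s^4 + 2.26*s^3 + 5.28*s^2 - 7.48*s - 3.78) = -0.98*s^5 + 2.0*s^4 + 2.26*s^3 + 6.85*s^2 - 4.01*s + 0.35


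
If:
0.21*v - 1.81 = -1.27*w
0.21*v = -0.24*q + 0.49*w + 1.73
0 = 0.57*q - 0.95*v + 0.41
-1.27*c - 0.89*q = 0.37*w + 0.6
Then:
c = -4.60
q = 5.55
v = 3.76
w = 0.80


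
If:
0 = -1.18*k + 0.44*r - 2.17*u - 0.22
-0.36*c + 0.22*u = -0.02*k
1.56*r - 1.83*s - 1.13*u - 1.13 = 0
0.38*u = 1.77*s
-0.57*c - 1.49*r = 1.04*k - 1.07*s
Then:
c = 82.29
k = -229.26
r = 152.52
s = 33.38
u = 155.49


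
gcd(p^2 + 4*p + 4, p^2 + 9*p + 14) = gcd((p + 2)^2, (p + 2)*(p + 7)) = p + 2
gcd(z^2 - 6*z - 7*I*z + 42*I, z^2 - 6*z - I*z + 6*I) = z - 6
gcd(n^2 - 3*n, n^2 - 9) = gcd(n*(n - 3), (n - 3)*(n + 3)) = n - 3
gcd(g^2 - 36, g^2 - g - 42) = g + 6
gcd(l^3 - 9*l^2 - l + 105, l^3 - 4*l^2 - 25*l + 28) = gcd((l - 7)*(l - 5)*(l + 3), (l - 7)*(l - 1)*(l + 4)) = l - 7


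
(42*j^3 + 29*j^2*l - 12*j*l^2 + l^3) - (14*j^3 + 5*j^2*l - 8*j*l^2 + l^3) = 28*j^3 + 24*j^2*l - 4*j*l^2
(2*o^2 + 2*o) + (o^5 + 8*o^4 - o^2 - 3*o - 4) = o^5 + 8*o^4 + o^2 - o - 4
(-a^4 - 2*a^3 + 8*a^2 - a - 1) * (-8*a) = 8*a^5 + 16*a^4 - 64*a^3 + 8*a^2 + 8*a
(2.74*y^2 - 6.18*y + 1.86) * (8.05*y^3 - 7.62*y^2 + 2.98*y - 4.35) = 22.057*y^5 - 70.6278*y^4 + 70.2298*y^3 - 44.5086*y^2 + 32.4258*y - 8.091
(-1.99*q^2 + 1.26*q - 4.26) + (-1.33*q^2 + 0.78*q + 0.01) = -3.32*q^2 + 2.04*q - 4.25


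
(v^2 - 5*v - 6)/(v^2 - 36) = (v + 1)/(v + 6)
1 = 1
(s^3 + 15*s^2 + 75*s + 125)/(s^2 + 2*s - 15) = (s^2 + 10*s + 25)/(s - 3)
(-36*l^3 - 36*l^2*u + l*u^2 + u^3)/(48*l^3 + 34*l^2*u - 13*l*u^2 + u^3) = (6*l + u)/(-8*l + u)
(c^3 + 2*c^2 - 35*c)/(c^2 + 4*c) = (c^2 + 2*c - 35)/(c + 4)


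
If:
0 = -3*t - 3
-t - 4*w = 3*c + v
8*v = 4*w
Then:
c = 1/3 - 3*w/2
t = -1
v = w/2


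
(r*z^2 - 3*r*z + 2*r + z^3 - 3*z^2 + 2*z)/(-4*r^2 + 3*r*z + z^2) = (r*z^2 - 3*r*z + 2*r + z^3 - 3*z^2 + 2*z)/(-4*r^2 + 3*r*z + z^2)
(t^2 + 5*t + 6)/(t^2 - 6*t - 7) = (t^2 + 5*t + 6)/(t^2 - 6*t - 7)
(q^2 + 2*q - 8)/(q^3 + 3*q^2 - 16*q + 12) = (q + 4)/(q^2 + 5*q - 6)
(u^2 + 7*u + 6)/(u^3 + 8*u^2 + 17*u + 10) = (u + 6)/(u^2 + 7*u + 10)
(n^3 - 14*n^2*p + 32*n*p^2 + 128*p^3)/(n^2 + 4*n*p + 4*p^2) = (n^2 - 16*n*p + 64*p^2)/(n + 2*p)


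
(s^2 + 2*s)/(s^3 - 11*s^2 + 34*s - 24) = s*(s + 2)/(s^3 - 11*s^2 + 34*s - 24)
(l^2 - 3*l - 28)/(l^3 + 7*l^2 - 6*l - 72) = (l - 7)/(l^2 + 3*l - 18)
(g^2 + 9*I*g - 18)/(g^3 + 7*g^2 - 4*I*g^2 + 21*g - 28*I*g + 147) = (g + 6*I)/(g^2 + 7*g*(1 - I) - 49*I)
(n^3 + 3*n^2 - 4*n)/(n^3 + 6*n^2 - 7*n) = (n + 4)/(n + 7)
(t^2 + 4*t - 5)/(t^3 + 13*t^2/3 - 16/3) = 3*(t + 5)/(3*t^2 + 16*t + 16)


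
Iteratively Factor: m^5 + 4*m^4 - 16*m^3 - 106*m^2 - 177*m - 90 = (m + 3)*(m^4 + m^3 - 19*m^2 - 49*m - 30) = (m + 1)*(m + 3)*(m^3 - 19*m - 30) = (m + 1)*(m + 2)*(m + 3)*(m^2 - 2*m - 15) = (m - 5)*(m + 1)*(m + 2)*(m + 3)*(m + 3)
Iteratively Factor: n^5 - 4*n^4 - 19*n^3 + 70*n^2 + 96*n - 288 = (n + 3)*(n^4 - 7*n^3 + 2*n^2 + 64*n - 96) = (n + 3)^2*(n^3 - 10*n^2 + 32*n - 32) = (n - 4)*(n + 3)^2*(n^2 - 6*n + 8) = (n - 4)^2*(n + 3)^2*(n - 2)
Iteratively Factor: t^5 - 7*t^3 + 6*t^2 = (t)*(t^4 - 7*t^2 + 6*t) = t*(t - 2)*(t^3 + 2*t^2 - 3*t) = t*(t - 2)*(t - 1)*(t^2 + 3*t) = t^2*(t - 2)*(t - 1)*(t + 3)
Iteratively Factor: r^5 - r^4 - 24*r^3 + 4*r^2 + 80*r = (r - 5)*(r^4 + 4*r^3 - 4*r^2 - 16*r) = (r - 5)*(r - 2)*(r^3 + 6*r^2 + 8*r) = (r - 5)*(r - 2)*(r + 4)*(r^2 + 2*r) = (r - 5)*(r - 2)*(r + 2)*(r + 4)*(r)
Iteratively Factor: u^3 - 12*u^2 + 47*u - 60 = (u - 4)*(u^2 - 8*u + 15) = (u - 4)*(u - 3)*(u - 5)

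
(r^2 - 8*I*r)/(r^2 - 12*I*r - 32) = r/(r - 4*I)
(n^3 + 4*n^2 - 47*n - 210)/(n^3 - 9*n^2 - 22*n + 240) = (n^2 - n - 42)/(n^2 - 14*n + 48)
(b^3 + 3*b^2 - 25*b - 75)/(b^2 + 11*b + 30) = (b^2 - 2*b - 15)/(b + 6)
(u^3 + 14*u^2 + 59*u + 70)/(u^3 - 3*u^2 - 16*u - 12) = (u^2 + 12*u + 35)/(u^2 - 5*u - 6)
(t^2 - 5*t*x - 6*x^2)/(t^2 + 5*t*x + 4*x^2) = (t - 6*x)/(t + 4*x)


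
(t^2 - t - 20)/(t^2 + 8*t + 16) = (t - 5)/(t + 4)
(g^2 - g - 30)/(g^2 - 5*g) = (g^2 - g - 30)/(g*(g - 5))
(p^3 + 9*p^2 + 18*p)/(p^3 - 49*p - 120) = p*(p + 6)/(p^2 - 3*p - 40)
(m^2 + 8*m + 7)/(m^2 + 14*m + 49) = (m + 1)/(m + 7)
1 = 1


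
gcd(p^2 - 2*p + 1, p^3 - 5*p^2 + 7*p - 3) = p^2 - 2*p + 1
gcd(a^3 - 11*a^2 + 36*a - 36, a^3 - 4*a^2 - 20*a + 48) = a^2 - 8*a + 12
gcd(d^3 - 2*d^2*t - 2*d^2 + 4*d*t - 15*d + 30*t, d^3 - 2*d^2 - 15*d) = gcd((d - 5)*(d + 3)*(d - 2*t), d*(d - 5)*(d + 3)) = d^2 - 2*d - 15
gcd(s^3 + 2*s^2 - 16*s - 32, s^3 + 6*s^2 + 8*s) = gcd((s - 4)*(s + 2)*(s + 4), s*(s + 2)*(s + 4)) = s^2 + 6*s + 8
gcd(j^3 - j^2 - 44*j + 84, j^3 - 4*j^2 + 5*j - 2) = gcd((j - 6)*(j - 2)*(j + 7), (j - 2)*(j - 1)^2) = j - 2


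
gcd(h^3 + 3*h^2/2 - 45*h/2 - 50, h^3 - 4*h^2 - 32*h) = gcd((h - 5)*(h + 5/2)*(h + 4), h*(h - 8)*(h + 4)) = h + 4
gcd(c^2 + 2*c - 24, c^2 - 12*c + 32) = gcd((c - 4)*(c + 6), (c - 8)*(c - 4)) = c - 4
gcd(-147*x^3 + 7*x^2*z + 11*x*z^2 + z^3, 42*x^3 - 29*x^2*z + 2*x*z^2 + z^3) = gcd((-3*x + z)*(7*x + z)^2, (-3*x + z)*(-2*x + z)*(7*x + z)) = 21*x^2 - 4*x*z - z^2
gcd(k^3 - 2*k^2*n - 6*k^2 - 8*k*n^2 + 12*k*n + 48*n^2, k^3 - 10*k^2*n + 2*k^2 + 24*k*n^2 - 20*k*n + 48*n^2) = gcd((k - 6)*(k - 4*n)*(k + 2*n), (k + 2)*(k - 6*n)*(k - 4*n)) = k - 4*n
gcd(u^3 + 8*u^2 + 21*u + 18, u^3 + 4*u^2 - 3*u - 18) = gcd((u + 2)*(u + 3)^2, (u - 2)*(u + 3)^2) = u^2 + 6*u + 9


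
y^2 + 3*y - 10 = (y - 2)*(y + 5)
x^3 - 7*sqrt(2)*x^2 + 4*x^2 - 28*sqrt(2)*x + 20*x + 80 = (x + 4)*(x - 5*sqrt(2))*(x - 2*sqrt(2))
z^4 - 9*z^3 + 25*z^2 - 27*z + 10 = (z - 5)*(z - 2)*(z - 1)^2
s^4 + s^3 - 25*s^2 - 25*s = s*(s - 5)*(s + 1)*(s + 5)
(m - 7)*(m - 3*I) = m^2 - 7*m - 3*I*m + 21*I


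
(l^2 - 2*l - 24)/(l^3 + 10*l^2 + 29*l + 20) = (l - 6)/(l^2 + 6*l + 5)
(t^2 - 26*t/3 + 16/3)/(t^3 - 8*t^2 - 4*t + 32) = (t - 2/3)/(t^2 - 4)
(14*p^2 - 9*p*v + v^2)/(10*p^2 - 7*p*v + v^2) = (7*p - v)/(5*p - v)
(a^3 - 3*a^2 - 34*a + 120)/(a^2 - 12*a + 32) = (a^2 + a - 30)/(a - 8)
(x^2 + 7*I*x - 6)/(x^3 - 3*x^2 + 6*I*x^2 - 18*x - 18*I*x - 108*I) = (x + I)/(x^2 - 3*x - 18)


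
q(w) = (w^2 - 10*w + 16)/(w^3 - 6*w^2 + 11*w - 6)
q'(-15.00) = -0.00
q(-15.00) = -0.08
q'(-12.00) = -0.00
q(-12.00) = -0.10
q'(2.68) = 23.17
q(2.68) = 9.90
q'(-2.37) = -0.22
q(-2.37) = -0.57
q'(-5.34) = -0.05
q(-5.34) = -0.25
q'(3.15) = 110.35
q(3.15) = -15.04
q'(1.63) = -7.49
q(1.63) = 7.38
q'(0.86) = -178.03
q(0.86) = -23.83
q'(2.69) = 24.79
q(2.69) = 10.14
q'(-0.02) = -3.09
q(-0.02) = -2.60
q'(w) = (2*w - 10)/(w^3 - 6*w^2 + 11*w - 6) + (-3*w^2 + 12*w - 11)*(w^2 - 10*w + 16)/(w^3 - 6*w^2 + 11*w - 6)^2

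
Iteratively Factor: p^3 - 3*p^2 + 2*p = (p - 1)*(p^2 - 2*p) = (p - 2)*(p - 1)*(p)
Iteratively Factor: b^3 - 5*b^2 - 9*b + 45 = (b - 3)*(b^2 - 2*b - 15) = (b - 5)*(b - 3)*(b + 3)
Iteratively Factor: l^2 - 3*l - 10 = (l - 5)*(l + 2)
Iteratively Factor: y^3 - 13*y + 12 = (y + 4)*(y^2 - 4*y + 3) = (y - 1)*(y + 4)*(y - 3)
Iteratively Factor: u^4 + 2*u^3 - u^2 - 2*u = (u - 1)*(u^3 + 3*u^2 + 2*u) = (u - 1)*(u + 1)*(u^2 + 2*u) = (u - 1)*(u + 1)*(u + 2)*(u)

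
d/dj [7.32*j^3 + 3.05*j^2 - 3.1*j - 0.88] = 21.96*j^2 + 6.1*j - 3.1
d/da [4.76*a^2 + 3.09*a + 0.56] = 9.52*a + 3.09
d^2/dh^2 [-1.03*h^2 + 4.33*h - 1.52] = -2.06000000000000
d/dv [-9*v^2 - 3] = -18*v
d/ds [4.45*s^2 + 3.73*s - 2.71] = 8.9*s + 3.73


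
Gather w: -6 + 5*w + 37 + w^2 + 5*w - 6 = w^2 + 10*w + 25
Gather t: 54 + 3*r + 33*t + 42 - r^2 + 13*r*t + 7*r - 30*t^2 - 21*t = -r^2 + 10*r - 30*t^2 + t*(13*r + 12) + 96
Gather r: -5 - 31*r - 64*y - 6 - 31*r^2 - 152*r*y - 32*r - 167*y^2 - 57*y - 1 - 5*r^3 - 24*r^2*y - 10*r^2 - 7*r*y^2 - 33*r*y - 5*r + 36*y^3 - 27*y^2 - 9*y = -5*r^3 + r^2*(-24*y - 41) + r*(-7*y^2 - 185*y - 68) + 36*y^3 - 194*y^2 - 130*y - 12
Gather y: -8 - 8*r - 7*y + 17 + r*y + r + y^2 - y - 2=-7*r + y^2 + y*(r - 8) + 7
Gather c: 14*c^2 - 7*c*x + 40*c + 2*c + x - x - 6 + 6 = 14*c^2 + c*(42 - 7*x)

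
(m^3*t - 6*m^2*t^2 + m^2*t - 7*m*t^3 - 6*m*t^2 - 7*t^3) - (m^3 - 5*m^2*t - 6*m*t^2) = m^3*t - m^3 - 6*m^2*t^2 + 6*m^2*t - 7*m*t^3 - 7*t^3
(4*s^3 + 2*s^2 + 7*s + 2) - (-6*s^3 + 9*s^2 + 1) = 10*s^3 - 7*s^2 + 7*s + 1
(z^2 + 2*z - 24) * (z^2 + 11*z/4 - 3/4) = z^4 + 19*z^3/4 - 77*z^2/4 - 135*z/2 + 18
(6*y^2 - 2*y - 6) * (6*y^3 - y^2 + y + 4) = 36*y^5 - 18*y^4 - 28*y^3 + 28*y^2 - 14*y - 24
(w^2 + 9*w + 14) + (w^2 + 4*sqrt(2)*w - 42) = 2*w^2 + 4*sqrt(2)*w + 9*w - 28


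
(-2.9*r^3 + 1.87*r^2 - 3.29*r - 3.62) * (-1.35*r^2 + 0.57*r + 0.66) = 3.915*r^5 - 4.1775*r^4 + 3.5934*r^3 + 4.2459*r^2 - 4.2348*r - 2.3892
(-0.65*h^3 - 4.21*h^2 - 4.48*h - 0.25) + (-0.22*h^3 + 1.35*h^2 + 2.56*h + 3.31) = -0.87*h^3 - 2.86*h^2 - 1.92*h + 3.06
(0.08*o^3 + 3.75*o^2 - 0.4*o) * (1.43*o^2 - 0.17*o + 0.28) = 0.1144*o^5 + 5.3489*o^4 - 1.1871*o^3 + 1.118*o^2 - 0.112*o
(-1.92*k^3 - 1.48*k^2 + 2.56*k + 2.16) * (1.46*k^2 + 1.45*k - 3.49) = -2.8032*k^5 - 4.9448*k^4 + 8.2924*k^3 + 12.0308*k^2 - 5.8024*k - 7.5384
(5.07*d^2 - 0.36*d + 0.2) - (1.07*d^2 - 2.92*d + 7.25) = 4.0*d^2 + 2.56*d - 7.05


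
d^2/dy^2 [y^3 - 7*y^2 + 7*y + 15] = 6*y - 14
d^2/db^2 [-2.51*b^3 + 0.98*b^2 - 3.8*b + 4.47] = 1.96 - 15.06*b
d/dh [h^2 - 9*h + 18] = 2*h - 9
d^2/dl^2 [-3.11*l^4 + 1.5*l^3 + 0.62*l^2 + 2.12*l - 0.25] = -37.32*l^2 + 9.0*l + 1.24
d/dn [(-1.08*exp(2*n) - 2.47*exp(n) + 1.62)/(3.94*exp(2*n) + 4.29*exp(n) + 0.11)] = (5.0986*exp(2*n) - 13.0032*exp(n) - 7.2215)*exp(n)/(15.5236*exp(4*n) + 33.8052*exp(3*n) + 19.2709*exp(2*n) + 0.9438*exp(n) + 0.0121)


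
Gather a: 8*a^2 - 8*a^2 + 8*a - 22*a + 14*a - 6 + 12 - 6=0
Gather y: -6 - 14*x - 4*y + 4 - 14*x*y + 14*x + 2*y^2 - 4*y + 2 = 2*y^2 + y*(-14*x - 8)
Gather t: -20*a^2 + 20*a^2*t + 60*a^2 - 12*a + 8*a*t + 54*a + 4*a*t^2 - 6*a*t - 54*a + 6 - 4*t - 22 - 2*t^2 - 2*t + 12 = 40*a^2 - 12*a + t^2*(4*a - 2) + t*(20*a^2 + 2*a - 6) - 4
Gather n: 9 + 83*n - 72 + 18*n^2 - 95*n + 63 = 18*n^2 - 12*n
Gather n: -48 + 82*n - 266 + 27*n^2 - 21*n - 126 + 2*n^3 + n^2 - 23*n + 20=2*n^3 + 28*n^2 + 38*n - 420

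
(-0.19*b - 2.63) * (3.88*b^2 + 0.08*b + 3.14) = -0.7372*b^3 - 10.2196*b^2 - 0.807*b - 8.2582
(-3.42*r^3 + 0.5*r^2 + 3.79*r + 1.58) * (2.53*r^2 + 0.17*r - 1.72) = -8.6526*r^5 + 0.6836*r^4 + 15.5561*r^3 + 3.7817*r^2 - 6.2502*r - 2.7176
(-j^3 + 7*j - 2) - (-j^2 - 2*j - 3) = -j^3 + j^2 + 9*j + 1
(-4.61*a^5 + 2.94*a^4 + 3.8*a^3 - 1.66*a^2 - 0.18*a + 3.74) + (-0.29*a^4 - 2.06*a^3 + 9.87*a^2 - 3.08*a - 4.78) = -4.61*a^5 + 2.65*a^4 + 1.74*a^3 + 8.21*a^2 - 3.26*a - 1.04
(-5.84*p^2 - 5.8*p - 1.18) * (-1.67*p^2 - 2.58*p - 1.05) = 9.7528*p^4 + 24.7532*p^3 + 23.0666*p^2 + 9.1344*p + 1.239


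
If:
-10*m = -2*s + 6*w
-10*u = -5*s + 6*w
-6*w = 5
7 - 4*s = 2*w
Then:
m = 14/15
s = 13/6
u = 19/12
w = -5/6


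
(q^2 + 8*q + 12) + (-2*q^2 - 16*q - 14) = -q^2 - 8*q - 2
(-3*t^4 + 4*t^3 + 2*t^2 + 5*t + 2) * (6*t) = -18*t^5 + 24*t^4 + 12*t^3 + 30*t^2 + 12*t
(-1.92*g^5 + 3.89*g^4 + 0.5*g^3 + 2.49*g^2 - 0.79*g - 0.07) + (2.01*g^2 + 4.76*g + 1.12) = -1.92*g^5 + 3.89*g^4 + 0.5*g^3 + 4.5*g^2 + 3.97*g + 1.05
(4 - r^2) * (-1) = r^2 - 4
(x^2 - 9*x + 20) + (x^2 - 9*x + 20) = 2*x^2 - 18*x + 40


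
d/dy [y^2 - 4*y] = 2*y - 4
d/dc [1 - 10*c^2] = -20*c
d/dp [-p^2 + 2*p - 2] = 2 - 2*p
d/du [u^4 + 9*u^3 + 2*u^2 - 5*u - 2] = 4*u^3 + 27*u^2 + 4*u - 5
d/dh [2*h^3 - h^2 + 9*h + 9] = 6*h^2 - 2*h + 9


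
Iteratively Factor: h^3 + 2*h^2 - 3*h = (h - 1)*(h^2 + 3*h) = (h - 1)*(h + 3)*(h)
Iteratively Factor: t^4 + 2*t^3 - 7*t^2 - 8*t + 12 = (t - 1)*(t^3 + 3*t^2 - 4*t - 12) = (t - 1)*(t + 2)*(t^2 + t - 6) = (t - 1)*(t + 2)*(t + 3)*(t - 2)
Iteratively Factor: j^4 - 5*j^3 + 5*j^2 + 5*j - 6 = (j - 3)*(j^3 - 2*j^2 - j + 2) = (j - 3)*(j - 2)*(j^2 - 1) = (j - 3)*(j - 2)*(j + 1)*(j - 1)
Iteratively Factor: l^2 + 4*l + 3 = (l + 1)*(l + 3)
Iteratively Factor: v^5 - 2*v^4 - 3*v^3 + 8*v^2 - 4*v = (v - 1)*(v^4 - v^3 - 4*v^2 + 4*v) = (v - 1)*(v + 2)*(v^3 - 3*v^2 + 2*v) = v*(v - 1)*(v + 2)*(v^2 - 3*v + 2) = v*(v - 2)*(v - 1)*(v + 2)*(v - 1)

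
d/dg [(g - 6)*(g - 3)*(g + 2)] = g*(3*g - 14)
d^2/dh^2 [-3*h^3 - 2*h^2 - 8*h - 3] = -18*h - 4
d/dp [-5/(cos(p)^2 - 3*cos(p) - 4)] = 5*(3 - 2*cos(p))*sin(p)/(sin(p)^2 + 3*cos(p) + 3)^2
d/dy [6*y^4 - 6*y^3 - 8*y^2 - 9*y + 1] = 24*y^3 - 18*y^2 - 16*y - 9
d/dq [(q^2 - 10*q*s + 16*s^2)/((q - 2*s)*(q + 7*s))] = 15*s/(q^2 + 14*q*s + 49*s^2)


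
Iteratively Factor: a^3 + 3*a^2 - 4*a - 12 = (a + 3)*(a^2 - 4) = (a + 2)*(a + 3)*(a - 2)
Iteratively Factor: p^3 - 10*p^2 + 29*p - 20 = (p - 5)*(p^2 - 5*p + 4) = (p - 5)*(p - 1)*(p - 4)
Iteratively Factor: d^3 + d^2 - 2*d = (d)*(d^2 + d - 2) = d*(d - 1)*(d + 2)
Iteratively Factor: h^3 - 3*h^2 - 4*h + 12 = (h + 2)*(h^2 - 5*h + 6) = (h - 2)*(h + 2)*(h - 3)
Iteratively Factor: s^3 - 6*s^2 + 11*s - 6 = (s - 2)*(s^2 - 4*s + 3) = (s - 2)*(s - 1)*(s - 3)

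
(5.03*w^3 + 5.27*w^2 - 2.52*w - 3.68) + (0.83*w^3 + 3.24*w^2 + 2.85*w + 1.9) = 5.86*w^3 + 8.51*w^2 + 0.33*w - 1.78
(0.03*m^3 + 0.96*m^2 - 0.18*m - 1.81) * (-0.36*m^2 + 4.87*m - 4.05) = -0.0108*m^5 - 0.1995*m^4 + 4.6185*m^3 - 4.113*m^2 - 8.0857*m + 7.3305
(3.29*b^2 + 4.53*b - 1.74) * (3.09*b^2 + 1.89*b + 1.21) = 10.1661*b^4 + 20.2158*b^3 + 7.166*b^2 + 2.1927*b - 2.1054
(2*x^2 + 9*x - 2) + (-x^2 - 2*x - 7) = x^2 + 7*x - 9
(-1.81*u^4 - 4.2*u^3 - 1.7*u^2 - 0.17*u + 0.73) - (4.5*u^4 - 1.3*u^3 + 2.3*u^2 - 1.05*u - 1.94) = -6.31*u^4 - 2.9*u^3 - 4.0*u^2 + 0.88*u + 2.67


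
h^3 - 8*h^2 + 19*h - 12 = (h - 4)*(h - 3)*(h - 1)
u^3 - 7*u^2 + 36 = (u - 6)*(u - 3)*(u + 2)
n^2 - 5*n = n*(n - 5)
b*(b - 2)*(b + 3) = b^3 + b^2 - 6*b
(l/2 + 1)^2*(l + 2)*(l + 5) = l^4/4 + 11*l^3/4 + 21*l^2/2 + 17*l + 10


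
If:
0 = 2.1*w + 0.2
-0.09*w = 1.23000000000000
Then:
No Solution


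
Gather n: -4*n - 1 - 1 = -4*n - 2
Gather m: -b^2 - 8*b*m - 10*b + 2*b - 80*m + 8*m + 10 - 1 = -b^2 - 8*b + m*(-8*b - 72) + 9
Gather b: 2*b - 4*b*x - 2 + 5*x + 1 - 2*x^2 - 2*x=b*(2 - 4*x) - 2*x^2 + 3*x - 1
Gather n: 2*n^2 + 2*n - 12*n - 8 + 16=2*n^2 - 10*n + 8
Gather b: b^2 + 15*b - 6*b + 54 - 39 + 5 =b^2 + 9*b + 20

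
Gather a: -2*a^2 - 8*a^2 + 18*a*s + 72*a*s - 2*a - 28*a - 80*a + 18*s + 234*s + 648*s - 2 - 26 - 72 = -10*a^2 + a*(90*s - 110) + 900*s - 100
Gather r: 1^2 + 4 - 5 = 0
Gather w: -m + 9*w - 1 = -m + 9*w - 1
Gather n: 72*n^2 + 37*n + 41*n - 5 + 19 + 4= 72*n^2 + 78*n + 18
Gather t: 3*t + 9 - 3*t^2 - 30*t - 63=-3*t^2 - 27*t - 54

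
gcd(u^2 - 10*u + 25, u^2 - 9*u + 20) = u - 5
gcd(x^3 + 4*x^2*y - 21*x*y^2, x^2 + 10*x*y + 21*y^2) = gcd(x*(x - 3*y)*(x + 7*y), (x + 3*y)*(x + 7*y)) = x + 7*y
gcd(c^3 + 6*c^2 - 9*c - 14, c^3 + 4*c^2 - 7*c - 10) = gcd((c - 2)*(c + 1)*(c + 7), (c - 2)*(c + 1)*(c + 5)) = c^2 - c - 2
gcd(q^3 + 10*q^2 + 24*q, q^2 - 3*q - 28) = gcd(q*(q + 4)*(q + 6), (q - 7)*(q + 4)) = q + 4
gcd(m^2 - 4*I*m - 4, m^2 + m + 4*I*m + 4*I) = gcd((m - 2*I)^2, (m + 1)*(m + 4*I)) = 1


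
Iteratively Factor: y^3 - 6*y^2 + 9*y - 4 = (y - 1)*(y^2 - 5*y + 4) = (y - 1)^2*(y - 4)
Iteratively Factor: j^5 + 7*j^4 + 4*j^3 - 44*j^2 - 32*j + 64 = (j - 2)*(j^4 + 9*j^3 + 22*j^2 - 32) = (j - 2)*(j + 4)*(j^3 + 5*j^2 + 2*j - 8) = (j - 2)*(j - 1)*(j + 4)*(j^2 + 6*j + 8) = (j - 2)*(j - 1)*(j + 2)*(j + 4)*(j + 4)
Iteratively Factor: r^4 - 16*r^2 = (r)*(r^3 - 16*r) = r*(r - 4)*(r^2 + 4*r) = r*(r - 4)*(r + 4)*(r)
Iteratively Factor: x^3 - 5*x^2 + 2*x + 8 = (x + 1)*(x^2 - 6*x + 8) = (x - 4)*(x + 1)*(x - 2)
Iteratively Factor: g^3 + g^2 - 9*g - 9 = (g + 3)*(g^2 - 2*g - 3) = (g - 3)*(g + 3)*(g + 1)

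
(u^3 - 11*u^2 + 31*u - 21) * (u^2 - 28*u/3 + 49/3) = u^5 - 61*u^4/3 + 150*u^3 - 490*u^2 + 2107*u/3 - 343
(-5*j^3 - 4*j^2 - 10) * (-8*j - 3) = 40*j^4 + 47*j^3 + 12*j^2 + 80*j + 30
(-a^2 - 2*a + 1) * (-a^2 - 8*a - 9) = a^4 + 10*a^3 + 24*a^2 + 10*a - 9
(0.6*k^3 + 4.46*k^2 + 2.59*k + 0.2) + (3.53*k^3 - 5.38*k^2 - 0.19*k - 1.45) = 4.13*k^3 - 0.92*k^2 + 2.4*k - 1.25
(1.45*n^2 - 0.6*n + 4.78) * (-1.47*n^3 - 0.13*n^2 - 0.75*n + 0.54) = -2.1315*n^5 + 0.6935*n^4 - 8.0361*n^3 + 0.6116*n^2 - 3.909*n + 2.5812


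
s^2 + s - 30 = (s - 5)*(s + 6)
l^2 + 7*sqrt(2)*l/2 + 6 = (l + 3*sqrt(2)/2)*(l + 2*sqrt(2))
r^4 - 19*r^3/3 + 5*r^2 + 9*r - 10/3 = (r - 5)*(r - 2)*(r - 1/3)*(r + 1)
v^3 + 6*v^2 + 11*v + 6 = (v + 1)*(v + 2)*(v + 3)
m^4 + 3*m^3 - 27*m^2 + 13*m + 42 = (m - 3)*(m - 2)*(m + 1)*(m + 7)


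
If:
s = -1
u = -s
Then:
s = -1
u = 1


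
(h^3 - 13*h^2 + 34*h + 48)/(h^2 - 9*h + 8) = (h^2 - 5*h - 6)/(h - 1)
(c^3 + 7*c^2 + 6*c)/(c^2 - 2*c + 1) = c*(c^2 + 7*c + 6)/(c^2 - 2*c + 1)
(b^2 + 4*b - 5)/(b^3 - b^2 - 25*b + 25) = 1/(b - 5)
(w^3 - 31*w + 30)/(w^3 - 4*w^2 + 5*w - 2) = (w^2 + w - 30)/(w^2 - 3*w + 2)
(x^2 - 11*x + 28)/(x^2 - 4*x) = (x - 7)/x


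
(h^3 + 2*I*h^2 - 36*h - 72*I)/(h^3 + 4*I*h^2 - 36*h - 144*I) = (h + 2*I)/(h + 4*I)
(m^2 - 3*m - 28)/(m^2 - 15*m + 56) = (m + 4)/(m - 8)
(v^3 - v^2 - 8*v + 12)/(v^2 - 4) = (v^2 + v - 6)/(v + 2)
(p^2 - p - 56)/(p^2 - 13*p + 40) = (p + 7)/(p - 5)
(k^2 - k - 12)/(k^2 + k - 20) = (k + 3)/(k + 5)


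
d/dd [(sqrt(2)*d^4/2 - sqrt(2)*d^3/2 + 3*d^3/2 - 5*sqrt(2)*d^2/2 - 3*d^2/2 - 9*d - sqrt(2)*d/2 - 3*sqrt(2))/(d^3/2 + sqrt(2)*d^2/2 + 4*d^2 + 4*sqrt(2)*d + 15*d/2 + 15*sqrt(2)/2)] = (sqrt(2)*d^6 + 4*d^5 + 16*sqrt(2)*d^5 + 45*sqrt(2)*d^4 + 73*d^4 + 20*sqrt(2)*d^3 + 214*d^3 - 69*d^2 + 80*sqrt(2)*d^2 - 276*d + 6*sqrt(2)*d - 180*sqrt(2) + 66)/(d^6 + 2*sqrt(2)*d^5 + 16*d^5 + 32*sqrt(2)*d^4 + 96*d^4 + 188*sqrt(2)*d^3 + 272*d^3 + 413*d^2 + 480*sqrt(2)*d^2 + 480*d + 450*sqrt(2)*d + 450)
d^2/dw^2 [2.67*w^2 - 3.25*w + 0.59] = 5.34000000000000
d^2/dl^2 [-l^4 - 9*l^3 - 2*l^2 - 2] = -12*l^2 - 54*l - 4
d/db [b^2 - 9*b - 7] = 2*b - 9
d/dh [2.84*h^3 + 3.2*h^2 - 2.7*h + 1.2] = 8.52*h^2 + 6.4*h - 2.7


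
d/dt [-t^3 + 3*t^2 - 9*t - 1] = -3*t^2 + 6*t - 9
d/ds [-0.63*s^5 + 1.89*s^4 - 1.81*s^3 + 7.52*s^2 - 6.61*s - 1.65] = -3.15*s^4 + 7.56*s^3 - 5.43*s^2 + 15.04*s - 6.61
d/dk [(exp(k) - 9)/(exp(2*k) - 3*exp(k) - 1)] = (-(exp(k) - 9)*(2*exp(k) - 3) + exp(2*k) - 3*exp(k) - 1)*exp(k)/(-exp(2*k) + 3*exp(k) + 1)^2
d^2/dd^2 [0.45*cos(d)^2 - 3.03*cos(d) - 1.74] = 3.03*cos(d) - 0.9*cos(2*d)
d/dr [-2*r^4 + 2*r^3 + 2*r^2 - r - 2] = -8*r^3 + 6*r^2 + 4*r - 1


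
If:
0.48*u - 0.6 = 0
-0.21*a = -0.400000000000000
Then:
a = 1.90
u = 1.25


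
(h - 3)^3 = h^3 - 9*h^2 + 27*h - 27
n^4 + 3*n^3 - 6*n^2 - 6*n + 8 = (n - 1)*(n + 4)*(n - sqrt(2))*(n + sqrt(2))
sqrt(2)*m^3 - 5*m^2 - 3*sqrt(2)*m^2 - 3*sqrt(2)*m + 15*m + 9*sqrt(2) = (m - 3)*(m - 3*sqrt(2))*(sqrt(2)*m + 1)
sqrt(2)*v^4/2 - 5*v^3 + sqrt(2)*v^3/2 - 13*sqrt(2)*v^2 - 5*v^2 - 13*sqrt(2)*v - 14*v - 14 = (v + 1)*(v - 7*sqrt(2))*(v + sqrt(2))*(sqrt(2)*v/2 + 1)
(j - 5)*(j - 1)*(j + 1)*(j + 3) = j^4 - 2*j^3 - 16*j^2 + 2*j + 15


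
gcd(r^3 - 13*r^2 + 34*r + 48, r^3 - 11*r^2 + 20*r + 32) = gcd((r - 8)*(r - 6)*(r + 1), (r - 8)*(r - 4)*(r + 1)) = r^2 - 7*r - 8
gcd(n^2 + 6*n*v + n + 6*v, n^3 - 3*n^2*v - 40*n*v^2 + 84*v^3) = n + 6*v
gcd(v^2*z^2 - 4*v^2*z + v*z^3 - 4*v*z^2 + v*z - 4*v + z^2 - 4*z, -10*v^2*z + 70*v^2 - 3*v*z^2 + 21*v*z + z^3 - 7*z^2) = 1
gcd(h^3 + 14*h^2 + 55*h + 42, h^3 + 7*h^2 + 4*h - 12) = h + 6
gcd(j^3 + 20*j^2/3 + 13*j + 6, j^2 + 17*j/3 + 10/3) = j + 2/3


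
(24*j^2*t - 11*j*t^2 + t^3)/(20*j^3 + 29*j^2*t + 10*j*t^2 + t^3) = t*(24*j^2 - 11*j*t + t^2)/(20*j^3 + 29*j^2*t + 10*j*t^2 + t^3)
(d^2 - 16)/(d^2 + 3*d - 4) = (d - 4)/(d - 1)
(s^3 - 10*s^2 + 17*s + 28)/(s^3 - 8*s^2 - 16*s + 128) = (s^2 - 6*s - 7)/(s^2 - 4*s - 32)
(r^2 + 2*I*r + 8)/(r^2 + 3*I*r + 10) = (r + 4*I)/(r + 5*I)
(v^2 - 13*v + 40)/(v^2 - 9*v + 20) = (v - 8)/(v - 4)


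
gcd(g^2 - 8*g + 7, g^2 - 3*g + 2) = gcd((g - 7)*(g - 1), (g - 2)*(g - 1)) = g - 1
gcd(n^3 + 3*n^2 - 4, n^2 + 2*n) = n + 2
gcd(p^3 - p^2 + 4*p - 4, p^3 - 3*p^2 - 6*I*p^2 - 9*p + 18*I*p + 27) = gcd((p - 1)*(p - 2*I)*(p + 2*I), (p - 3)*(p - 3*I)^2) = 1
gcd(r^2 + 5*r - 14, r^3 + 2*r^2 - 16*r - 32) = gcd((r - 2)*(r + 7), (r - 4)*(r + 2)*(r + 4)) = 1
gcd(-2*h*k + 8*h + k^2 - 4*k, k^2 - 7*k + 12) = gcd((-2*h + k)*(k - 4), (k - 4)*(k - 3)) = k - 4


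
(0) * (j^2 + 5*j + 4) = 0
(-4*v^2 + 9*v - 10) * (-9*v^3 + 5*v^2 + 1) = 36*v^5 - 101*v^4 + 135*v^3 - 54*v^2 + 9*v - 10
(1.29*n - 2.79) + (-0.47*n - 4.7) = 0.82*n - 7.49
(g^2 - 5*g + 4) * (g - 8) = g^3 - 13*g^2 + 44*g - 32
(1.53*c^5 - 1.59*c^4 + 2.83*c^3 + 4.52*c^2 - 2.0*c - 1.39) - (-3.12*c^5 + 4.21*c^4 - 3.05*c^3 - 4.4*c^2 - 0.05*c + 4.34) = 4.65*c^5 - 5.8*c^4 + 5.88*c^3 + 8.92*c^2 - 1.95*c - 5.73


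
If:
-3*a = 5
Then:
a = -5/3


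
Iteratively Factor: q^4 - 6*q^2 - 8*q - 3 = (q + 1)*(q^3 - q^2 - 5*q - 3) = (q + 1)^2*(q^2 - 2*q - 3) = (q - 3)*(q + 1)^2*(q + 1)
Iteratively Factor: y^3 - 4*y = (y)*(y^2 - 4) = y*(y + 2)*(y - 2)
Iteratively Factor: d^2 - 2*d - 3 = (d + 1)*(d - 3)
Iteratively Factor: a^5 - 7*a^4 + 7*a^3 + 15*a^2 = (a - 5)*(a^4 - 2*a^3 - 3*a^2) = (a - 5)*(a + 1)*(a^3 - 3*a^2) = a*(a - 5)*(a + 1)*(a^2 - 3*a) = a^2*(a - 5)*(a + 1)*(a - 3)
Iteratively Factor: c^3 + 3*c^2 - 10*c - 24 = (c - 3)*(c^2 + 6*c + 8) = (c - 3)*(c + 2)*(c + 4)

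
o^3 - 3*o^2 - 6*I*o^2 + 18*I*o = o*(o - 3)*(o - 6*I)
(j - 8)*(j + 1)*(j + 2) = j^3 - 5*j^2 - 22*j - 16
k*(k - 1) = k^2 - k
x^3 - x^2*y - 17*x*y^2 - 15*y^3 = (x - 5*y)*(x + y)*(x + 3*y)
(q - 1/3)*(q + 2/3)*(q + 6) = q^3 + 19*q^2/3 + 16*q/9 - 4/3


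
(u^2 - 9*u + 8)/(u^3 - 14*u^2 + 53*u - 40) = 1/(u - 5)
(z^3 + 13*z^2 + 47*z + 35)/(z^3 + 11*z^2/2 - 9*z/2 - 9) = 2*(z^2 + 12*z + 35)/(2*z^2 + 9*z - 18)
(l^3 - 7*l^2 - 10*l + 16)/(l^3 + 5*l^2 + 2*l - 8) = (l - 8)/(l + 4)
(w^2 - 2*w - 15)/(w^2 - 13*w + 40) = (w + 3)/(w - 8)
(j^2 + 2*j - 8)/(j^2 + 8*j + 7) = (j^2 + 2*j - 8)/(j^2 + 8*j + 7)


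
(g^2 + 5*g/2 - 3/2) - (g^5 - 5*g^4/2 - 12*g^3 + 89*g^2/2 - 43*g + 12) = -g^5 + 5*g^4/2 + 12*g^3 - 87*g^2/2 + 91*g/2 - 27/2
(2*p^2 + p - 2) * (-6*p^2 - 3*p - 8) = -12*p^4 - 12*p^3 - 7*p^2 - 2*p + 16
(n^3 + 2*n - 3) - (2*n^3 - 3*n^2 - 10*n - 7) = -n^3 + 3*n^2 + 12*n + 4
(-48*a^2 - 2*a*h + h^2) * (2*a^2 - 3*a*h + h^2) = -96*a^4 + 140*a^3*h - 40*a^2*h^2 - 5*a*h^3 + h^4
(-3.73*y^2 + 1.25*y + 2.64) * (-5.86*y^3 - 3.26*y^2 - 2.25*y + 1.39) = 21.8578*y^5 + 4.8348*y^4 - 11.1529*y^3 - 16.6036*y^2 - 4.2025*y + 3.6696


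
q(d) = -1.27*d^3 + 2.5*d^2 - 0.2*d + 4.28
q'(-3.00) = -49.49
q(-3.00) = 61.67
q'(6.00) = -107.36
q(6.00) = -181.24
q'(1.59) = -1.88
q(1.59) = 5.18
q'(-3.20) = -55.21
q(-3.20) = 72.14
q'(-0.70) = -5.57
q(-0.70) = 6.08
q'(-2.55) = -37.72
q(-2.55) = 42.10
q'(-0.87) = -7.43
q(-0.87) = 7.18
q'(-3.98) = -80.45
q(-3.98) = 124.74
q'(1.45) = -0.96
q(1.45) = 5.37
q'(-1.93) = -24.04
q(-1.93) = 23.11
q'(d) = -3.81*d^2 + 5.0*d - 0.2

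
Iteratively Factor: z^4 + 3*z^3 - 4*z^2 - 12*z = (z + 3)*(z^3 - 4*z) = z*(z + 3)*(z^2 - 4) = z*(z - 2)*(z + 3)*(z + 2)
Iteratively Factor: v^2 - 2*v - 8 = (v + 2)*(v - 4)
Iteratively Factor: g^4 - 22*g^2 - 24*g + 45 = (g - 1)*(g^3 + g^2 - 21*g - 45) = (g - 1)*(g + 3)*(g^2 - 2*g - 15) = (g - 1)*(g + 3)^2*(g - 5)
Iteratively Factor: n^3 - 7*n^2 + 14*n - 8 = (n - 2)*(n^2 - 5*n + 4) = (n - 2)*(n - 1)*(n - 4)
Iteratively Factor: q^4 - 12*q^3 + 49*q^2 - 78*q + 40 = (q - 1)*(q^3 - 11*q^2 + 38*q - 40) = (q - 4)*(q - 1)*(q^2 - 7*q + 10) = (q - 5)*(q - 4)*(q - 1)*(q - 2)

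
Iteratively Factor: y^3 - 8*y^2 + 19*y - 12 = (y - 1)*(y^2 - 7*y + 12) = (y - 4)*(y - 1)*(y - 3)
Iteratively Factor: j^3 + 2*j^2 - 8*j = (j - 2)*(j^2 + 4*j) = (j - 2)*(j + 4)*(j)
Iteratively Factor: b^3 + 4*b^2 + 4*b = (b)*(b^2 + 4*b + 4) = b*(b + 2)*(b + 2)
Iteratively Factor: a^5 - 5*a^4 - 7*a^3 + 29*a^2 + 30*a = (a)*(a^4 - 5*a^3 - 7*a^2 + 29*a + 30) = a*(a - 3)*(a^3 - 2*a^2 - 13*a - 10) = a*(a - 5)*(a - 3)*(a^2 + 3*a + 2) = a*(a - 5)*(a - 3)*(a + 2)*(a + 1)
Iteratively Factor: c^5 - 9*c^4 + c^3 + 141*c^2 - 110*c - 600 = (c - 5)*(c^4 - 4*c^3 - 19*c^2 + 46*c + 120) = (c - 5)*(c + 3)*(c^3 - 7*c^2 + 2*c + 40) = (c - 5)*(c - 4)*(c + 3)*(c^2 - 3*c - 10) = (c - 5)^2*(c - 4)*(c + 3)*(c + 2)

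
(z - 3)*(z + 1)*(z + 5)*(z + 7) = z^4 + 10*z^3 + 8*z^2 - 106*z - 105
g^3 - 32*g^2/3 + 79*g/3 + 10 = (g - 6)*(g - 5)*(g + 1/3)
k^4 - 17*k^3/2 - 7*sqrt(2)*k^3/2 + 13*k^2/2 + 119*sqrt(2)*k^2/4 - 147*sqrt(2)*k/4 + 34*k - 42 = (k - 7)*(k - 3/2)*(k - 4*sqrt(2))*(k + sqrt(2)/2)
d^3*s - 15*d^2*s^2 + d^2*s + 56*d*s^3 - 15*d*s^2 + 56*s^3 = (d - 8*s)*(d - 7*s)*(d*s + s)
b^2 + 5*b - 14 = (b - 2)*(b + 7)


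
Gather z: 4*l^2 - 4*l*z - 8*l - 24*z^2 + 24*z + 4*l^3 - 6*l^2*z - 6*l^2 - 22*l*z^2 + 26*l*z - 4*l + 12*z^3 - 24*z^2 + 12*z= 4*l^3 - 2*l^2 - 12*l + 12*z^3 + z^2*(-22*l - 48) + z*(-6*l^2 + 22*l + 36)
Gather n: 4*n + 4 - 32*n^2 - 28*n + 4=-32*n^2 - 24*n + 8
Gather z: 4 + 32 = 36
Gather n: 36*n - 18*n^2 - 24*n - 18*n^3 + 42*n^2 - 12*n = -18*n^3 + 24*n^2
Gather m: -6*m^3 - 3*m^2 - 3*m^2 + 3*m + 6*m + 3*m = -6*m^3 - 6*m^2 + 12*m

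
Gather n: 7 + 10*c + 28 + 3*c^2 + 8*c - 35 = 3*c^2 + 18*c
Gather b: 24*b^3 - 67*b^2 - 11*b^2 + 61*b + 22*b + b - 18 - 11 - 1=24*b^3 - 78*b^2 + 84*b - 30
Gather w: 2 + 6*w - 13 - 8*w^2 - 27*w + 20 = -8*w^2 - 21*w + 9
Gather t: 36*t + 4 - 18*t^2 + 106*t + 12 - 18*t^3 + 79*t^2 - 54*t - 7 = -18*t^3 + 61*t^2 + 88*t + 9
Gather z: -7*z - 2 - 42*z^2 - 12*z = -42*z^2 - 19*z - 2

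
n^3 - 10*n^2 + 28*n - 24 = (n - 6)*(n - 2)^2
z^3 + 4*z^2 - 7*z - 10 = (z - 2)*(z + 1)*(z + 5)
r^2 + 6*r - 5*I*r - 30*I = (r + 6)*(r - 5*I)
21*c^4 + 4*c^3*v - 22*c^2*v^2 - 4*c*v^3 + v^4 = (-7*c + v)*(-c + v)*(c + v)*(3*c + v)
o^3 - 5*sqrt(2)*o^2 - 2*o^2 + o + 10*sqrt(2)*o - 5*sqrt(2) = (o - 1)^2*(o - 5*sqrt(2))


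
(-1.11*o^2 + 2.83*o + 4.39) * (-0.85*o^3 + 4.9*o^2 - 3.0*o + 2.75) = 0.9435*o^5 - 7.8445*o^4 + 13.4655*o^3 + 9.9685*o^2 - 5.3875*o + 12.0725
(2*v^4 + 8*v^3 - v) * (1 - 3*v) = -6*v^5 - 22*v^4 + 8*v^3 + 3*v^2 - v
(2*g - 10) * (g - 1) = 2*g^2 - 12*g + 10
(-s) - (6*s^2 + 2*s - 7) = -6*s^2 - 3*s + 7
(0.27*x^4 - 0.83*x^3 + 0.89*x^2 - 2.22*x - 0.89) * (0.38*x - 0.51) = 0.1026*x^5 - 0.4531*x^4 + 0.7615*x^3 - 1.2975*x^2 + 0.794*x + 0.4539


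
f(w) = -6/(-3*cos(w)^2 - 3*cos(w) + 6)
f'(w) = -6*(-6*sin(w)*cos(w) - 3*sin(w))/(-3*cos(w)^2 - 3*cos(w) + 6)^2 = 2*(2*cos(w) + 1)*sin(w)/(cos(w)^2 + cos(w) - 2)^2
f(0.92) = -1.95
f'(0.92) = 3.34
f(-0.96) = -1.82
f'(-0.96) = -2.92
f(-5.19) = -1.50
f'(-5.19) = 1.93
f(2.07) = -0.89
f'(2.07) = 0.01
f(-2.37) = -0.91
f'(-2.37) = 0.12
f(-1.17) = -1.37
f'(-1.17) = -1.54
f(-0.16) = -52.42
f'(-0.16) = -651.03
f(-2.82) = -0.98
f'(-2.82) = 0.14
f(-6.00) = -16.96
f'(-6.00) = 117.40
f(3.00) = -1.00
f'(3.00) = -0.07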